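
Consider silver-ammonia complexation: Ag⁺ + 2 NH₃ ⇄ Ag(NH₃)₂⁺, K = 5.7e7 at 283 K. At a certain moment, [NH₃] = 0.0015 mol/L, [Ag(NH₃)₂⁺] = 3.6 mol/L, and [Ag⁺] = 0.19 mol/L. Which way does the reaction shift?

Q = [Ag(NH₃)₂⁺] / ([Ag⁺]·[NH₃]²) = (3.6) / ((0.19)·(0.0015)²) = 8.4e6
Q = 8.4e6 < K = 5.7e7, so the forward reaction proceeds.

in the forward direction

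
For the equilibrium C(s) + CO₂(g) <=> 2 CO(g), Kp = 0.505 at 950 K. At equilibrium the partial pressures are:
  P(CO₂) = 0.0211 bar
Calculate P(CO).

P(CO) = 0.103 bar

(C is a pure solid — omitted from Kp.)
At equilibrium, Kp = P(CO)² / P(CO₂) = 0.505.
(P(CO))² / (0.0211) = 0.505
P(CO)² = 0.0107 ⇒ P(CO) = 0.103 bar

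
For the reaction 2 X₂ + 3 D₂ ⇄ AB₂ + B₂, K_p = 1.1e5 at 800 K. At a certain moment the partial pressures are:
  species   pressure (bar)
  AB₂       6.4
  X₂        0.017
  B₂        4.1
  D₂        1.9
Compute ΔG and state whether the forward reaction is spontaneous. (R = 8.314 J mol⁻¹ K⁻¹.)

Q_p = P(AB₂)·P(B₂) / (P(X₂)²·P(D₂)³) = (6.4)·(4.1) / ((0.017)²·(1.9)³) = 13200
ΔG = RT ln(Q_p/K_p) = (8.314 J mol⁻¹ K⁻¹)(800 K) × ln(13200/1.1e5)
   = (6.651 kJ/mol)(-2.120) = -14.1 kJ/mol
ΔG < 0, so the forward reaction is spontaneous (proceeds forward).

ΔG = -14.1 kJ/mol; the forward reaction is spontaneous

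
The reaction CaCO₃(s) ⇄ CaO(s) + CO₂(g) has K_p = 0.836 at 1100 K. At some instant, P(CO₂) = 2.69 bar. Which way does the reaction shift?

(CaCO₃, CaO are pure solids — omitted from Q_p.)
Q_p = P(CO₂) = 2.69
Q_p = 2.69 > K_p = 0.836, so the reverse reaction proceeds.

reverse (toward reactants)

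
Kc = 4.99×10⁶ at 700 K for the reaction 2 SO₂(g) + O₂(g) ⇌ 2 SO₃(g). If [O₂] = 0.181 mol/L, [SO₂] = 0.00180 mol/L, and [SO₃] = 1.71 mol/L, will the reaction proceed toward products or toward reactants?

at equilibrium

Qc = [SO₃]² / ([SO₂]²·[O₂]) = (1.71)² / ((0.00180)²·(0.181)) = 4.99×10⁶
Qc = 4.99×10⁶ = Kc, so the system is already at equilibrium.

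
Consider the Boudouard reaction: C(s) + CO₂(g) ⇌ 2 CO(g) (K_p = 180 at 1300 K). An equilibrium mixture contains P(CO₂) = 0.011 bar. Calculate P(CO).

P(CO) = 1.4 bar

(C is a pure solid — omitted from K_p.)
At equilibrium, K_p = P(CO)² / P(CO₂) = 180.
(P(CO))² / (0.011) = 180
P(CO)² = 1.98 ⇒ P(CO) = 1.4 bar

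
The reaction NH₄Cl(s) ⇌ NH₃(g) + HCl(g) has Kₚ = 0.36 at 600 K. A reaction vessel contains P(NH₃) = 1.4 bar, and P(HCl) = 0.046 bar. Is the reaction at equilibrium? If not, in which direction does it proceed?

(NH₄Cl is a pure solid — omitted from Qₚ.)
Qₚ = P(NH₃)·P(HCl) = (1.4)·(0.046) = 0.064
Qₚ = 0.064 < Kₚ = 0.36, so the forward reaction proceeds.

in the forward direction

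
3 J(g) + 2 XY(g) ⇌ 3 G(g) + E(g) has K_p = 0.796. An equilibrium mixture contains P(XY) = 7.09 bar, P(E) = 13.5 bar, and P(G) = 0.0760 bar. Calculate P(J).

P(J) = 0.0529 bar

At equilibrium, K_p = P(G)³·P(E) / (P(J)³·P(XY)²) = 0.796.
(0.0760)³·(13.5) / ((P(J))³·(7.09)²) = 0.796
P(J)³ = 1.48×10⁻⁴ ⇒ P(J) = 0.0529 bar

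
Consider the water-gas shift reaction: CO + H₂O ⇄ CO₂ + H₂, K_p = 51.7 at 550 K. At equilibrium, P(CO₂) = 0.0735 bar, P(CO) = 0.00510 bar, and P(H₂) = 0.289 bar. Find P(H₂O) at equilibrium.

At equilibrium, K_p = P(CO₂)·P(H₂) / (P(CO)·P(H₂O)) = 51.7.
(0.0735)·(0.289) / ((0.00510)·(P(H₂O))) = 51.7
P(H₂O) = 0.0806 bar

P(H₂O) = 0.0806 bar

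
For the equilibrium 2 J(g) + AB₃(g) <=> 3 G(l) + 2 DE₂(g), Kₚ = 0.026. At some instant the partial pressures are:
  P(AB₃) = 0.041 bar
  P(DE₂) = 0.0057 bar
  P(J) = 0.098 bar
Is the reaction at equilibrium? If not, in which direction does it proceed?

(G is a pure liquid — omitted from Qₚ.)
Qₚ = P(DE₂)² / (P(J)²·P(AB₃)) = (0.0057)² / ((0.098)²·(0.041)) = 0.083
Qₚ = 0.083 > Kₚ = 0.026, so the reverse reaction proceeds.

reverse (toward reactants)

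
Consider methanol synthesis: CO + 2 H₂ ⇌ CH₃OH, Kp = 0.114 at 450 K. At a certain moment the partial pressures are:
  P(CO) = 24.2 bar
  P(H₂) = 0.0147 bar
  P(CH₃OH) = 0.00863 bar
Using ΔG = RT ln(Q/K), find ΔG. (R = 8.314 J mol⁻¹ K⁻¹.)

ΔG = 10.0 kJ/mol

Qp = P(CH₃OH) / (P(CO)·P(H₂)²) = (0.00863) / ((24.2)·(0.0147)²) = 1.65
ΔG = RT ln(Qp/Kp) = (8.314 J mol⁻¹ K⁻¹)(450 K) × ln(1.65/0.114)
   = (3.741 kJ/mol)(2.672) = 10.0 kJ/mol
ΔG > 0, so the forward reaction is non-spontaneous (proceeds in reverse).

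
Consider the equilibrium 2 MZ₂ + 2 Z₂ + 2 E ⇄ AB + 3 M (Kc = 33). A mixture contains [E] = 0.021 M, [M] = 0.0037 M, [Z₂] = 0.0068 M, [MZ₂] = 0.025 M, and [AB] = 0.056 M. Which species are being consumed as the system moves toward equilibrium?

AB, M (products)

Qc = [AB]·[M]³ / ([MZ₂]²·[Z₂]²·[E]²) = (0.056)·(0.0037)³ / ((0.025)²·(0.0068)²·(0.021)²) = 220
Qc = 220 > Kc = 33: net reverse reaction.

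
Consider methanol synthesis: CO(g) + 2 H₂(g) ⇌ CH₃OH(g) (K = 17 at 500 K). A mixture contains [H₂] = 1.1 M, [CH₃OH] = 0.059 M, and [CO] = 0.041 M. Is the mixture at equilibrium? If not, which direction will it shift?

Q = [CH₃OH] / ([CO]·[H₂]²) = (0.059) / ((0.041)·(1.1)²) = 1.2
Q = 1.2 < K = 17: net forward reaction.

no; Q < K, reaction proceeds forward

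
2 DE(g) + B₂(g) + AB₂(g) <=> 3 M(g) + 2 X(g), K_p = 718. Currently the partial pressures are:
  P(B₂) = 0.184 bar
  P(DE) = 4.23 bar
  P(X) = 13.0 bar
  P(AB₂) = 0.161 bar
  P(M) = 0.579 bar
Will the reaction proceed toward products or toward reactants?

Q_p = P(M)³·P(X)² / (P(DE)²·P(B₂)·P(AB₂)) = (0.579)³·(13.0)² / ((4.23)²·(0.184)·(0.161)) = 61.9
Q_p = 61.9 < K_p = 718, so the forward reaction proceeds.

to the right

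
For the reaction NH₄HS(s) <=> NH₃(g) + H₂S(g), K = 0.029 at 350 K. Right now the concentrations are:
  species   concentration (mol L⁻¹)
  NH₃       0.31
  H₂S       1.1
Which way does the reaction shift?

(NH₄HS is a pure solid — omitted from Q.)
Q = [NH₃]·[H₂S] = (0.31)·(1.1) = 0.34
Q = 0.34 > K = 0.029, so the reverse reaction proceeds.

in the reverse direction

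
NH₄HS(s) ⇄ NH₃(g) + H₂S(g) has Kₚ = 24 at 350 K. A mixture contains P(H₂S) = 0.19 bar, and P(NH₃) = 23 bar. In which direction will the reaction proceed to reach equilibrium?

(NH₄HS is a pure solid — omitted from Qₚ.)
Qₚ = P(NH₃)·P(H₂S) = (23)·(0.19) = 4.4
Qₚ = 4.4 < Kₚ = 24, so the forward reaction proceeds.

forward (toward products)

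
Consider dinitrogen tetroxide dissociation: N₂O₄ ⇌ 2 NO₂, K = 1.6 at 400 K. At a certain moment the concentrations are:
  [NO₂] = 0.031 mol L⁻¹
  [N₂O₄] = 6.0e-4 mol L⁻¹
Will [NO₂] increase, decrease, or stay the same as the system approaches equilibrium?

stay the same

Q = [NO₂]² / [N₂O₄] = (0.031)² / (6.0e-4) = 1.6
Q = 1.6 = K; the system is at equilibrium.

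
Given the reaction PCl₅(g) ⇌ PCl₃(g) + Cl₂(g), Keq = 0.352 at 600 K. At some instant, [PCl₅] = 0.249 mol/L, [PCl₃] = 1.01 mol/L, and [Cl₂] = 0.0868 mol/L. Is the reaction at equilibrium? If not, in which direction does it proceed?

Q = [PCl₃]·[Cl₂] / [PCl₅] = (1.01)·(0.0868) / (0.249) = 0.352
Q = 0.352 = Keq, so the system is already at equilibrium.

at equilibrium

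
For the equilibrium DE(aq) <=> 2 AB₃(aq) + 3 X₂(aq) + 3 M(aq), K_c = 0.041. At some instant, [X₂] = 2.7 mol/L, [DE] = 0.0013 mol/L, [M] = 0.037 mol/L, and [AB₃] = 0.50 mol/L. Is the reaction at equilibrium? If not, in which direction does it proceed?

Q_c = [AB₃]²·[X₂]³·[M]³ / [DE] = (0.50)²·(2.7)³·(0.037)³ / (0.0013) = 0.19
Q_c = 0.19 > K_c = 0.041, so the reverse reaction proceeds.

to the left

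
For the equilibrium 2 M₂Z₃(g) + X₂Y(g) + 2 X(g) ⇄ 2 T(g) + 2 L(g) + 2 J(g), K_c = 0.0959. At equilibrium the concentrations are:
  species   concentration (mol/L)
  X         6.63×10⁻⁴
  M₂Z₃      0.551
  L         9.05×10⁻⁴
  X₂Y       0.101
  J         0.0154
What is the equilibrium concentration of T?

At equilibrium, K_c = [T]²·[L]²·[J]² / ([M₂Z₃]²·[X₂Y]·[X]²) = 0.0959.
([T])²·(9.05×10⁻⁴)²·(0.0154)² / ((0.551)²·(0.101)·(6.63×10⁻⁴)²) = 0.0959
[T]² = 6.65 ⇒ [T] = 2.58 mol/L

[T] = 2.58 mol/L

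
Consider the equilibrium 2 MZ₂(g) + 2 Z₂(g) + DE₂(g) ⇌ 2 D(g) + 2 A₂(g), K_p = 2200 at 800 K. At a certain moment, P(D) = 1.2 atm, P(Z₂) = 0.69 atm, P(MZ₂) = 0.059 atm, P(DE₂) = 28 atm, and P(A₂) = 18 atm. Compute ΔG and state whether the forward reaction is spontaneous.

Q_p = P(D)²·P(A₂)² / (P(MZ₂)²·P(Z₂)²·P(DE₂)) = (1.2)²·(18)² / ((0.059)²·(0.69)²·(28)) = 10100
ΔG = RT ln(Q_p/K_p) = (8.314 J mol⁻¹ K⁻¹)(800 K) × ln(10100/2200)
   = (6.651 kJ/mol)(1.524) = 10.1 kJ/mol
ΔG > 0, so the forward reaction is non-spontaneous (proceeds in reverse).

ΔG = 10.1 kJ/mol; the forward reaction is non-spontaneous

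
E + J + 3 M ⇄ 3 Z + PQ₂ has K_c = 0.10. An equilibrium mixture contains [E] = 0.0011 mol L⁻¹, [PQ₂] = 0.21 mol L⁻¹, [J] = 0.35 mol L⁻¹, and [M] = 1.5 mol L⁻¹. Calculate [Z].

[Z] = 0.085 mol L⁻¹

At equilibrium, K_c = [Z]³·[PQ₂] / ([E]·[J]·[M]³) = 0.10.
([Z])³·(0.21) / ((0.0011)·(0.35)·(1.5)³) = 0.10
[Z]³ = 6.19×10⁻⁴ ⇒ [Z] = 0.085 mol L⁻¹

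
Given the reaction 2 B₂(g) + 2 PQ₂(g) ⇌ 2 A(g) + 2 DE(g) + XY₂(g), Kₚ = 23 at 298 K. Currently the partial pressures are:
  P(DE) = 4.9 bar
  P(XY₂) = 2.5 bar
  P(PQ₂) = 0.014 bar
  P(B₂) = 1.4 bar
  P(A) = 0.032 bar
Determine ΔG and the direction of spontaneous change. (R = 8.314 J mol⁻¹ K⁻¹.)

Qₚ = P(A)²·P(DE)²·P(XY₂) / (P(B₂)²·P(PQ₂)²) = (0.032)²·(4.9)²·(2.5) / ((1.4)²·(0.014)²) = 160
ΔG = RT ln(Qₚ/Kₚ) = (8.314 J mol⁻¹ K⁻¹)(298 K) × ln(160/23)
   = (2.478 kJ/mol)(1.940) = 4.81 kJ/mol
ΔG > 0, so the forward reaction is non-spontaneous (proceeds in reverse).

ΔG = 4.81 kJ/mol; the forward reaction is non-spontaneous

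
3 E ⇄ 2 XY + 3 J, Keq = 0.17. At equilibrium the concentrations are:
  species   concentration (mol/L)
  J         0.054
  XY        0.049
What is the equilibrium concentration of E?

At equilibrium, Keq = [XY]²·[J]³ / [E]³ = 0.17.
(0.049)²·(0.054)³ / ([E])³ = 0.17
[E]³ = 2.22×10⁻⁶ ⇒ [E] = 0.013 mol/L

[E] = 0.013 mol/L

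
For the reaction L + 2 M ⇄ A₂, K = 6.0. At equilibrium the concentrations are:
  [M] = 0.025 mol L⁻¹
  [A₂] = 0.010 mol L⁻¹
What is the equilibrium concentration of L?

[L] = 2.7 mol L⁻¹

At equilibrium, K = [A₂] / ([L]·[M]²) = 6.0.
(0.010) / (([L])·(0.025)²) = 6.0
[L] = 2.67 = 2.7 mol L⁻¹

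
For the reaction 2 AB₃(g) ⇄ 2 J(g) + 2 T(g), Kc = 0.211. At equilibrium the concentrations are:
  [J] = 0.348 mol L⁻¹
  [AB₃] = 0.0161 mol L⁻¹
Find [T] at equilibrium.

At equilibrium, Kc = [J]²·[T]² / [AB₃]² = 0.211.
(0.348)²·([T])² / (0.0161)² = 0.211
[T]² = 4.52×10⁻⁴ ⇒ [T] = 0.0213 mol L⁻¹

[T] = 0.0213 mol L⁻¹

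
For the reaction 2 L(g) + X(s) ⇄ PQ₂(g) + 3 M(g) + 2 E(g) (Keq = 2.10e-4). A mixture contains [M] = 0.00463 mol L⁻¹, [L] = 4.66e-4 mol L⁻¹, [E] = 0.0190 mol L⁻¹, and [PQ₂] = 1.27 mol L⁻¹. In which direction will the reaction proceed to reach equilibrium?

(X is a pure solid — omitted from Q.)
Q = [PQ₂]·[M]³·[E]² / [L]² = (1.27)·(0.00463)³·(0.0190)² / (4.66e-4)² = 2.10e-4
Q = 2.10e-4 = Keq, so the system is already at equilibrium.

neither direction; the system is at equilibrium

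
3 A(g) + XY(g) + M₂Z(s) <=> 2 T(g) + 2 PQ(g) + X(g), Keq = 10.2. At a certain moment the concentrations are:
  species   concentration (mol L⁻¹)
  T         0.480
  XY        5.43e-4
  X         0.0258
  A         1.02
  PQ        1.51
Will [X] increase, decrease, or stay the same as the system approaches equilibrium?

decrease

(M₂Z is a pure solid — omitted from Q.)
Q = [T]²·[PQ]²·[X] / ([A]³·[XY]) = (0.480)²·(1.51)²·(0.0258) / ((1.02)³·(5.43e-4)) = 23.5
Q = 23.5 > Keq = 10.2: net reverse reaction.
X is a product, so it decreases.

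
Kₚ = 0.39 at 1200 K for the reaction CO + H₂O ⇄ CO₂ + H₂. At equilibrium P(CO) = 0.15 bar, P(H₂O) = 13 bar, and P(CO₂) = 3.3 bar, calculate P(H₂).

P(H₂) = 0.23 bar

At equilibrium, Kₚ = P(CO₂)·P(H₂) / (P(CO)·P(H₂O)) = 0.39.
(3.3)·(P(H₂)) / ((0.15)·(13)) = 0.39
P(H₂) = 0.230 = 0.23 bar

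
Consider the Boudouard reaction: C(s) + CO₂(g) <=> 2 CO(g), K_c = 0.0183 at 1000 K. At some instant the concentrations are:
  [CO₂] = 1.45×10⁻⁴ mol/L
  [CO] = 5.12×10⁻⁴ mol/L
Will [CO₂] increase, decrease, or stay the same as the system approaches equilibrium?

(C is a pure solid — omitted from Q_c.)
Q_c = [CO]² / [CO₂] = (5.12×10⁻⁴)² / (1.45×10⁻⁴) = 0.00181
Q_c = 0.00181 < K_c = 0.0183: net forward reaction.
CO₂ is a reactant, so it decreases.

decrease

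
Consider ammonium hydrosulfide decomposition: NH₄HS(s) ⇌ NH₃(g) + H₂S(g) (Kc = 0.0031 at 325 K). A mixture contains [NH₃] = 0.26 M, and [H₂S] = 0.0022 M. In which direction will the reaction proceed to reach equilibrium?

(NH₄HS is a pure solid — omitted from Qc.)
Qc = [NH₃]·[H₂S] = (0.26)·(0.0022) = 5.7e-4
Qc = 5.7e-4 < Kc = 0.0031, so the forward reaction proceeds.

forward (toward products)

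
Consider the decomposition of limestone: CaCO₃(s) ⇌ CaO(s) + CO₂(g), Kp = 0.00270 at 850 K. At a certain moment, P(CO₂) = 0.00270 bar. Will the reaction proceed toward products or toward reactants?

(CaCO₃, CaO are pure solids — omitted from Qp.)
Qp = P(CO₂) = 0.00270
Qp = 0.00270 = Kp, so the system is already at equilibrium.

no net change (already at equilibrium)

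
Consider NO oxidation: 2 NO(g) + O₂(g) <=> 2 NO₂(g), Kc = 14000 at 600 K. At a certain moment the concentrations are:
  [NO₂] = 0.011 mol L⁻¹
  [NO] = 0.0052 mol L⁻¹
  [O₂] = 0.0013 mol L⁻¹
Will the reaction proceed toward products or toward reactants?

to the right

Qc = [NO₂]² / ([NO]²·[O₂]) = (0.011)² / ((0.0052)²·(0.0013)) = 3400
Qc = 3400 < Kc = 14000, so the forward reaction proceeds.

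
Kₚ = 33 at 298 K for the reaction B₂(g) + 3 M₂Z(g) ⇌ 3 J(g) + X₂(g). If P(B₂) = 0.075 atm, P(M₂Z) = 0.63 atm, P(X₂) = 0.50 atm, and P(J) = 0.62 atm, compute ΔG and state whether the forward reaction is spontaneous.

ΔG = -4.08 kJ/mol; the forward reaction is spontaneous

Qₚ = P(J)³·P(X₂) / (P(B₂)·P(M₂Z)³) = (0.62)³·(0.50) / ((0.075)·(0.63)³) = 6.35
ΔG = RT ln(Qₚ/Kₚ) = (8.314 J mol⁻¹ K⁻¹)(298 K) × ln(6.35/33)
   = (2.478 kJ/mol)(-1.648) = -4.08 kJ/mol
ΔG < 0, so the forward reaction is spontaneous (proceeds forward).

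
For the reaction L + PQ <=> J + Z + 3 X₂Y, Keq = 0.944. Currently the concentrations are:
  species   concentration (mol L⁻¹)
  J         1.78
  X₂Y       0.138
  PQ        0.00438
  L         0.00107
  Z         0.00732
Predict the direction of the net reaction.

to the left

Q = [J]·[Z]·[X₂Y]³ / ([L]·[PQ]) = (1.78)·(0.00732)·(0.138)³ / ((0.00107)·(0.00438)) = 7.31
Q = 7.31 > Keq = 0.944, so the reverse reaction proceeds.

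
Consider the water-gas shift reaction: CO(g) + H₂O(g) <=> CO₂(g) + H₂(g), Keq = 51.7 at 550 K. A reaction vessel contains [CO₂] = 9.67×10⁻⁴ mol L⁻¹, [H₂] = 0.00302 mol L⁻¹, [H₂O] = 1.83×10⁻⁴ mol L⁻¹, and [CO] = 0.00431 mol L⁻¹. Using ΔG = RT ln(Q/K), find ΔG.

Q = [CO₂]·[H₂] / ([CO]·[H₂O]) = (9.67×10⁻⁴)·(0.00302) / ((0.00431)·(1.83×10⁻⁴)) = 3.70
ΔG = RT ln(Q/Keq) = (8.314 J mol⁻¹ K⁻¹)(550 K) × ln(3.70/51.7)
   = (4.573 kJ/mol)(-2.637) = -12.1 kJ/mol
ΔG < 0, so the forward reaction is spontaneous (proceeds forward).

ΔG = -12.1 kJ/mol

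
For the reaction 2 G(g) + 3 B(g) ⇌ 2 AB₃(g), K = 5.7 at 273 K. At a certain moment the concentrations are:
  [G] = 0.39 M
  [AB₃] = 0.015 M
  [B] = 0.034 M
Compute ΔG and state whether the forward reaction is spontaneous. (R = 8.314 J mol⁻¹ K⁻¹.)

Q = [AB₃]² / ([G]²·[B]³) = (0.015)² / ((0.39)²·(0.034)³) = 37.6
ΔG = RT ln(Q/K) = (8.314 J mol⁻¹ K⁻¹)(273 K) × ln(37.6/5.7)
   = (2.270 kJ/mol)(1.887) = 4.28 kJ/mol
ΔG > 0, so the forward reaction is non-spontaneous (proceeds in reverse).

ΔG = 4.28 kJ/mol; the forward reaction is non-spontaneous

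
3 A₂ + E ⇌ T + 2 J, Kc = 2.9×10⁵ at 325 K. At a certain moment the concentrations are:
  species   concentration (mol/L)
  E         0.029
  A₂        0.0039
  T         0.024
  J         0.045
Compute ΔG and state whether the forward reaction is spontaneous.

ΔG = -6.29 kJ/mol; the forward reaction is spontaneous

Qc = [T]·[J]² / ([A₂]³·[E]) = (0.024)·(0.045)² / ((0.0039)³·(0.029)) = 28300
ΔG = RT ln(Qc/Kc) = (8.314 J mol⁻¹ K⁻¹)(325 K) × ln(28300/2.9×10⁵)
   = (2.702 kJ/mol)(-2.327) = -6.29 kJ/mol
ΔG < 0, so the forward reaction is spontaneous (proceeds forward).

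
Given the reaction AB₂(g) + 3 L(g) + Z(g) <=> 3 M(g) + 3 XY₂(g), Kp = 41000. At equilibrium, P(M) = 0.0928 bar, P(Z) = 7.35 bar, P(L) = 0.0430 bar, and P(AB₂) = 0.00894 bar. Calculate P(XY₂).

P(XY₂) = 6.45 bar

At equilibrium, Kp = P(M)³·P(XY₂)³ / (P(AB₂)·P(L)³·P(Z)) = 41000.
(0.0928)³·(P(XY₂))³ / ((0.00894)·(0.0430)³·(7.35)) = 41000
P(XY₂)³ = 268 ⇒ P(XY₂) = 6.45 bar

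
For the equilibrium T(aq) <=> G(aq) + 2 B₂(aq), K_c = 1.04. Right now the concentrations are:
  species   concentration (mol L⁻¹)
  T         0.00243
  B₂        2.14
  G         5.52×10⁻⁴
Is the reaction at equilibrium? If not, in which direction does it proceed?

Q_c = [G]·[B₂]² / [T] = (5.52×10⁻⁴)·(2.14)² / (0.00243) = 1.04
Q_c = 1.04 = K_c, so the system is already at equilibrium.

no net change (already at equilibrium)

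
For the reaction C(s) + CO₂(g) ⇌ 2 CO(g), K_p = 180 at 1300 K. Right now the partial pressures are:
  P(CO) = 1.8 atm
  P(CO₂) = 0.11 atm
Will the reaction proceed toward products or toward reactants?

(C is a pure solid — omitted from Q_p.)
Q_p = P(CO)² / P(CO₂) = (1.8)² / (0.11) = 29
Q_p = 29 < K_p = 180, so the forward reaction proceeds.

in the forward direction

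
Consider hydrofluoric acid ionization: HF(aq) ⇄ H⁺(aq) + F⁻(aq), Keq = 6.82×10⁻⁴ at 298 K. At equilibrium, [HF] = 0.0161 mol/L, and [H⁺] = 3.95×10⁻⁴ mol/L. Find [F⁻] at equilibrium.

[F⁻] = 0.0278 mol/L

At equilibrium, Keq = [H⁺]·[F⁻] / [HF] = 6.82×10⁻⁴.
(3.95×10⁻⁴)·([F⁻]) / (0.0161) = 6.82×10⁻⁴
[F⁻] = 0.0278 mol/L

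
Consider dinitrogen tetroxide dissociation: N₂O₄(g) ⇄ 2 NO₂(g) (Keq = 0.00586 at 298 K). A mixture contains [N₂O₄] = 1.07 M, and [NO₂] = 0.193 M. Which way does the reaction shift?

in the reverse direction

Q = [NO₂]² / [N₂O₄] = (0.193)² / (1.07) = 0.0348
Q = 0.0348 > Keq = 0.00586, so the reverse reaction proceeds.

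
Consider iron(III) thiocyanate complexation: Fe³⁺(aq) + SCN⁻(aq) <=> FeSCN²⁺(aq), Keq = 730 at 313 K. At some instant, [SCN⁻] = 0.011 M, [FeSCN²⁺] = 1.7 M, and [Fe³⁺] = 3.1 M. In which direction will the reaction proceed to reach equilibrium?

Q = [FeSCN²⁺] / ([Fe³⁺]·[SCN⁻]) = (1.7) / ((3.1)·(0.011)) = 50
Q = 50 < Keq = 730, so the forward reaction proceeds.

to the right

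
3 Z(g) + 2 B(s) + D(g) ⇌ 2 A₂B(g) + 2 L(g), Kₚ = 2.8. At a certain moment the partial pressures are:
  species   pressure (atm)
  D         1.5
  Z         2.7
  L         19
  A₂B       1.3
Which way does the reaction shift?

(B is a pure solid — omitted from Qₚ.)
Qₚ = P(A₂B)²·P(L)² / (P(Z)³·P(D)) = (1.3)²·(19)² / ((2.7)³·(1.5)) = 21
Qₚ = 21 > Kₚ = 2.8, so the reverse reaction proceeds.

toward reactants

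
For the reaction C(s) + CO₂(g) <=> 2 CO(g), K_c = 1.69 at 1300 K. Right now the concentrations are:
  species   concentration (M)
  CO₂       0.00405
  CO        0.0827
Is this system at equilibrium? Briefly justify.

(C is a pure solid — omitted from Q_c.)
Q_c = [CO]² / [CO₂] = (0.0827)² / (0.00405) = 1.69
Q_c = 1.69 = K_c; the system is at equilibrium.

yes, at equilibrium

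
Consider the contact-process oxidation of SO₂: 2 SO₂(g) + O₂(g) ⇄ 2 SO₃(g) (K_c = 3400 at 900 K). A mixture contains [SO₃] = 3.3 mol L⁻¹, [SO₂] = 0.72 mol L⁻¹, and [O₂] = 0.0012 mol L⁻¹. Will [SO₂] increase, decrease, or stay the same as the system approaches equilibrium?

Q_c = [SO₃]² / ([SO₂]²·[O₂]) = (3.3)² / ((0.72)²·(0.0012)) = 18000
Q_c = 18000 > K_c = 3400: net reverse reaction.
SO₂ is a reactant, so it increases.

increase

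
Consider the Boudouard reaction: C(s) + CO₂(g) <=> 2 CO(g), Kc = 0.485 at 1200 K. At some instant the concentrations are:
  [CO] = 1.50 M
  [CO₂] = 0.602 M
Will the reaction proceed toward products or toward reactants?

(C is a pure solid — omitted from Qc.)
Qc = [CO]² / [CO₂] = (1.50)² / (0.602) = 3.74
Qc = 3.74 > Kc = 0.485, so the reverse reaction proceeds.

reverse (toward reactants)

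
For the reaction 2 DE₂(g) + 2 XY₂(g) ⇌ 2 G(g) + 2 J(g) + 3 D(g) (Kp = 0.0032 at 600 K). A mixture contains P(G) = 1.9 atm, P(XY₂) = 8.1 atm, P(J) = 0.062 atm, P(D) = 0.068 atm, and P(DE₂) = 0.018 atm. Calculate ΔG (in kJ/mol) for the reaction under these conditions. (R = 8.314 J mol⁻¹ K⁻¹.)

Qp = P(G)²·P(J)²·P(D)³ / (P(DE₂)²·P(XY₂)²) = (1.9)²·(0.062)²·(0.068)³ / ((0.018)²·(8.1)²) = 2.05×10⁻⁴
ΔG = RT ln(Qp/Kp) = (8.314 J mol⁻¹ K⁻¹)(600 K) × ln(2.05×10⁻⁴/0.0032)
   = (4.988 kJ/mol)(-2.748) = -13.7 kJ/mol
ΔG < 0, so the forward reaction is spontaneous (proceeds forward).

ΔG = -13.7 kJ/mol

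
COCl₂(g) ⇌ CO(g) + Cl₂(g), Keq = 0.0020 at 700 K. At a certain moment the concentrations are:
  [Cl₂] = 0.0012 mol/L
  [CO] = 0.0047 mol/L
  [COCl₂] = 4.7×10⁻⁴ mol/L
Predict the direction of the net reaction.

Q = [CO]·[Cl₂] / [COCl₂] = (0.0047)·(0.0012) / (4.7×10⁻⁴) = 0.012
Q = 0.012 > Keq = 0.0020, so the reverse reaction proceeds.

reverse (toward reactants)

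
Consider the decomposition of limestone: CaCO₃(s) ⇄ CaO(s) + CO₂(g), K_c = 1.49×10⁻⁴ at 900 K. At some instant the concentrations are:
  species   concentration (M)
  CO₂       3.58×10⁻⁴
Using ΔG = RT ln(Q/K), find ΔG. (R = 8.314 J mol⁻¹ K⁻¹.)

(CaCO₃, CaO are pure solids — omitted from Q_c.)
Q_c = [CO₂] = 3.58×10⁻⁴
ΔG = RT ln(Q_c/K_c) = (8.314 J mol⁻¹ K⁻¹)(900 K) × ln(3.58×10⁻⁴/1.49×10⁻⁴)
   = (7.483 kJ/mol)(0.8766) = 6.56 kJ/mol
ΔG > 0, so the forward reaction is non-spontaneous (proceeds in reverse).

ΔG = 6.56 kJ/mol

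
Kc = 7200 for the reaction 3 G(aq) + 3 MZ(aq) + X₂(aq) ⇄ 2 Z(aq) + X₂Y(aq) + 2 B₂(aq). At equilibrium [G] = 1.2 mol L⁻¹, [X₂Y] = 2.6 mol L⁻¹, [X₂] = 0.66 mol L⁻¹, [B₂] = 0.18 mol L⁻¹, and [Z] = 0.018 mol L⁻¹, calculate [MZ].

At equilibrium, Kc = [Z]²·[X₂Y]·[B₂]² / ([G]³·[MZ]³·[X₂]) = 7200.
(0.018)²·(2.6)·(0.18)² / ((1.2)³·([MZ])³·(0.66)) = 7200
[MZ]³ = 3.32×10⁻⁹ ⇒ [MZ] = 0.0015 mol L⁻¹

[MZ] = 0.0015 mol L⁻¹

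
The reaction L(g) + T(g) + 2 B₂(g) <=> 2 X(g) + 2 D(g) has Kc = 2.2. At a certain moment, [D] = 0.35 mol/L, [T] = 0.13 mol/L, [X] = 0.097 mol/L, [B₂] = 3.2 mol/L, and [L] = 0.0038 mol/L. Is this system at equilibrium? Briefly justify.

Qc = [X]²·[D]² / ([L]·[T]·[B₂]²) = (0.097)²·(0.35)² / ((0.0038)·(0.13)·(3.2)²) = 0.23
Qc = 0.23 < Kc = 2.2: net forward reaction.

no; Q < K, reaction proceeds forward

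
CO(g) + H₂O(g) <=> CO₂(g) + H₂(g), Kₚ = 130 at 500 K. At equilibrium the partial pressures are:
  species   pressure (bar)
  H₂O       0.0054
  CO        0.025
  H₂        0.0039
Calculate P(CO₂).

At equilibrium, Kₚ = P(CO₂)·P(H₂) / (P(CO)·P(H₂O)) = 130.
(P(CO₂))·(0.0039) / ((0.025)·(0.0054)) = 130
P(CO₂) = 4.50 = 4.5 bar

P(CO₂) = 4.5 bar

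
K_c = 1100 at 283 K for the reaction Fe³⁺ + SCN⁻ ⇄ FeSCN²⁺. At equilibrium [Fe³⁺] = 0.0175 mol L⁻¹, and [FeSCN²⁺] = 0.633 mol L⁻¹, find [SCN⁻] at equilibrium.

At equilibrium, K_c = [FeSCN²⁺] / ([Fe³⁺]·[SCN⁻]) = 1100.
(0.633) / ((0.0175)·([SCN⁻])) = 1100
[SCN⁻] = 0.0329 mol L⁻¹

[SCN⁻] = 0.0329 mol L⁻¹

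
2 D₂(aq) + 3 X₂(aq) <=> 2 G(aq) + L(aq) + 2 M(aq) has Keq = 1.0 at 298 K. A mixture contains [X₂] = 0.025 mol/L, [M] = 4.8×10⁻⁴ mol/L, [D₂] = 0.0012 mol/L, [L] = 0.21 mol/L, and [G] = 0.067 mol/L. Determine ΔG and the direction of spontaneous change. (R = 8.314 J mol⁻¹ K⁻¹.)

ΔG = 5.62 kJ/mol; the forward reaction is non-spontaneous

Q = [G]²·[L]·[M]² / ([D₂]²·[X₂]³) = (0.067)²·(0.21)·(4.8×10⁻⁴)² / ((0.0012)²·(0.025)³) = 9.65
ΔG = RT ln(Q/Keq) = (8.314 J mol⁻¹ K⁻¹)(298 K) × ln(9.65/1.0)
   = (2.478 kJ/mol)(2.267) = 5.62 kJ/mol
ΔG > 0, so the forward reaction is non-spontaneous (proceeds in reverse).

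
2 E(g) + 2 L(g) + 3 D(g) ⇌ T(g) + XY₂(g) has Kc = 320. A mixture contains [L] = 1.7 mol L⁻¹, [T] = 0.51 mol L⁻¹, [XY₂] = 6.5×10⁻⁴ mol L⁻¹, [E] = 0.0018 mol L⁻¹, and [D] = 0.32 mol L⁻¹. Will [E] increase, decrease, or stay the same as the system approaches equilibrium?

Qc = [T]·[XY₂] / ([E]²·[L]²·[D]³) = (0.51)·(6.5×10⁻⁴) / ((0.0018)²·(1.7)²·(0.32)³) = 1100
Qc = 1100 > Kc = 320: net reverse reaction.
E is a reactant, so it increases.

increase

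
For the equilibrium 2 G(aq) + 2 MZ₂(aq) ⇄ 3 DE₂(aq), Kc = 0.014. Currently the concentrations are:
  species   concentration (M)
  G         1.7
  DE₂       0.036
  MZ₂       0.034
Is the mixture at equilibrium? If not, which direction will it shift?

Qc = [DE₂]³ / ([G]²·[MZ₂]²) = (0.036)³ / ((1.7)²·(0.034)²) = 0.014
Qc = 0.014 = Kc; the system is at equilibrium.

yes, at equilibrium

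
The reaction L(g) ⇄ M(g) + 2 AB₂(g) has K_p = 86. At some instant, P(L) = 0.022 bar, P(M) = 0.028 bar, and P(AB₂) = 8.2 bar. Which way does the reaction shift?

Q_p = P(M)·P(AB₂)² / P(L) = (0.028)·(8.2)² / (0.022) = 86
Q_p = 86 = K_p, so the system is already at equilibrium.

no net change (already at equilibrium)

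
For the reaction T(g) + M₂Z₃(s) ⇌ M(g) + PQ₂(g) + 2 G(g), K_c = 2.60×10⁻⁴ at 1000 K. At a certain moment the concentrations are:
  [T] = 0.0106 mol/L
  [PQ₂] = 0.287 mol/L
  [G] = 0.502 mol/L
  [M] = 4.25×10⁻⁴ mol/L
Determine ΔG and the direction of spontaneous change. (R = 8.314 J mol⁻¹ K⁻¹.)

(M₂Z₃ is a pure solid — omitted from Q_c.)
Q_c = [M]·[PQ₂]·[G]² / [T] = (4.25×10⁻⁴)·(0.287)·(0.502)² / (0.0106) = 0.00290
ΔG = RT ln(Q_c/K_c) = (8.314 J mol⁻¹ K⁻¹)(1000 K) × ln(0.00290/2.60×10⁻⁴)
   = (8.314 kJ/mol)(2.412) = 20.1 kJ/mol
ΔG > 0, so the forward reaction is non-spontaneous (proceeds in reverse).

ΔG = 20.1 kJ/mol; the forward reaction is non-spontaneous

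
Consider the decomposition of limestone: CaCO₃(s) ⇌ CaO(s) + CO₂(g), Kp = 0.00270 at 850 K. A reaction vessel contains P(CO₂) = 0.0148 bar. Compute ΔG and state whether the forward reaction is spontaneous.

(CaCO₃, CaO are pure solids — omitted from Qp.)
Qp = P(CO₂) = 0.0148
ΔG = RT ln(Qp/Kp) = (8.314 J mol⁻¹ K⁻¹)(850 K) × ln(0.0148/0.00270)
   = (7.067 kJ/mol)(1.701) = 12.0 kJ/mol
ΔG > 0, so the forward reaction is non-spontaneous (proceeds in reverse).

ΔG = 12.0 kJ/mol; the forward reaction is non-spontaneous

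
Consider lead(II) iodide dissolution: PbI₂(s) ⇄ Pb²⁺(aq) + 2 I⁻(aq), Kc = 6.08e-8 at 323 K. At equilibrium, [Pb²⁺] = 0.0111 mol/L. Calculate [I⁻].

(PbI₂ is a pure solid — omitted from Kc.)
At equilibrium, Kc = [Pb²⁺]·[I⁻]² = 6.08e-8.
(0.0111)·([I⁻])² = 6.08e-8
[I⁻]² = 5.48e-6 ⇒ [I⁻] = 0.00234 mol/L

[I⁻] = 0.00234 mol/L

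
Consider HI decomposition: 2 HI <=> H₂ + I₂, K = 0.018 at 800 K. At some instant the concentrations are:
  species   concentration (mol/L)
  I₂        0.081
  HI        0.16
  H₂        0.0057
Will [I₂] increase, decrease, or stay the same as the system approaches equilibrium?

stay the same

Q = [H₂]·[I₂] / [HI]² = (0.0057)·(0.081) / (0.16)² = 0.018
Q = 0.018 = K; the system is at equilibrium.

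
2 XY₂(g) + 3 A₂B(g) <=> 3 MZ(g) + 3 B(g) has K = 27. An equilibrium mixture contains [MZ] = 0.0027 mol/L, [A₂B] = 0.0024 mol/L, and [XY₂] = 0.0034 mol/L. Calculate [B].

[B] = 0.060 mol/L

At equilibrium, K = [MZ]³·[B]³ / ([XY₂]²·[A₂B]³) = 27.
(0.0027)³·([B])³ / ((0.0034)²·(0.0024)³) = 27
[B]³ = 2.19×10⁻⁴ ⇒ [B] = 0.060 mol/L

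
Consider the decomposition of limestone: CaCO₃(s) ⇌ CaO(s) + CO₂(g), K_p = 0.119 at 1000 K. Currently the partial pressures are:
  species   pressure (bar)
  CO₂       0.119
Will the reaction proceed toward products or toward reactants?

(CaCO₃, CaO are pure solids — omitted from Q_p.)
Q_p = P(CO₂) = 0.119
Q_p = 0.119 = K_p, so the system is already at equilibrium.

at equilibrium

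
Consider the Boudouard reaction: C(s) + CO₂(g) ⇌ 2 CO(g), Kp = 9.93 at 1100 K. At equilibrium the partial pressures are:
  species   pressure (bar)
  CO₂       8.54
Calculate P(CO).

P(CO) = 9.21 bar

(C is a pure solid — omitted from Kp.)
At equilibrium, Kp = P(CO)² / P(CO₂) = 9.93.
(P(CO))² / (8.54) = 9.93
P(CO)² = 84.8 ⇒ P(CO) = 9.21 bar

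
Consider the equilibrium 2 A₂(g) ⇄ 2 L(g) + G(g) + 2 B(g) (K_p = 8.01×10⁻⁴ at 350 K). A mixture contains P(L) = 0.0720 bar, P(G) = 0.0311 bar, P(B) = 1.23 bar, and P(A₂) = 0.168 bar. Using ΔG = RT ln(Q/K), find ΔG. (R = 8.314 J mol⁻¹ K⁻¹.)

ΔG = 6.92 kJ/mol

Q_p = P(L)²·P(G)·P(B)² / P(A₂)² = (0.0720)²·(0.0311)·(1.23)² / (0.168)² = 0.00864
ΔG = RT ln(Q_p/K_p) = (8.314 J mol⁻¹ K⁻¹)(350 K) × ln(0.00864/8.01×10⁻⁴)
   = (2.910 kJ/mol)(2.378) = 6.92 kJ/mol
ΔG > 0, so the forward reaction is non-spontaneous (proceeds in reverse).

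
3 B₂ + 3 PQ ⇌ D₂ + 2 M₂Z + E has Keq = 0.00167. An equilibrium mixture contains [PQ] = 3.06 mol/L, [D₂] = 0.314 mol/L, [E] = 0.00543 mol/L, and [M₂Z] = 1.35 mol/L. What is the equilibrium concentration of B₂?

[B₂] = 0.402 mol/L

At equilibrium, Keq = [D₂]·[M₂Z]²·[E] / ([B₂]³·[PQ]³) = 0.00167.
(0.314)·(1.35)²·(0.00543) / (([B₂])³·(3.06)³) = 0.00167
[B₂]³ = 0.0649 ⇒ [B₂] = 0.402 mol/L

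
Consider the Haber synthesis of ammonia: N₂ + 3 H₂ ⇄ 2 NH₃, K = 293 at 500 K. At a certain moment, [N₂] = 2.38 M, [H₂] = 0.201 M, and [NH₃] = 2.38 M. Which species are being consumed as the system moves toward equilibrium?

Q = [NH₃]² / ([N₂]·[H₂]³) = (2.38)² / ((2.38)·(0.201)³) = 293
Q = 293 = K; the system is at equilibrium.

none (at equilibrium)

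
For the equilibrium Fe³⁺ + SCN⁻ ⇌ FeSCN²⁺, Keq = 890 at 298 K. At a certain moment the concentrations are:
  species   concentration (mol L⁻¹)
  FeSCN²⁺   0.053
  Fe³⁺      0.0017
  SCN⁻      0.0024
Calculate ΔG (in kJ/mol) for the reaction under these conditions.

ΔG = 6.64 kJ/mol

Q = [FeSCN²⁺] / ([Fe³⁺]·[SCN⁻]) = (0.053) / ((0.0017)·(0.0024)) = 13000
ΔG = RT ln(Q/Keq) = (8.314 J mol⁻¹ K⁻¹)(298 K) × ln(13000/890)
   = (2.478 kJ/mol)(2.681) = 6.64 kJ/mol
ΔG > 0, so the forward reaction is non-spontaneous (proceeds in reverse).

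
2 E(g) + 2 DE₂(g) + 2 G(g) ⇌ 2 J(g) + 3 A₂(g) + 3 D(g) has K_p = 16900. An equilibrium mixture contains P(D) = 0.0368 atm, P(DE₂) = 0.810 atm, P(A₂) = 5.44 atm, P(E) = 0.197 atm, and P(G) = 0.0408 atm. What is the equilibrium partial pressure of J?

P(J) = 9.45 atm

At equilibrium, K_p = P(J)²·P(A₂)³·P(D)³ / (P(E)²·P(DE₂)²·P(G)²) = 16900.
(P(J))²·(5.44)³·(0.0368)³ / ((0.197)²·(0.810)²·(0.0408)²) = 16900
P(J)² = 89.3 ⇒ P(J) = 9.45 atm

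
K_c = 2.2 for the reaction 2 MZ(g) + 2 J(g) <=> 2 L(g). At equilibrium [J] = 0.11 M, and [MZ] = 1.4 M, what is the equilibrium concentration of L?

At equilibrium, K_c = [L]² / ([MZ]²·[J]²) = 2.2.
([L])² / ((1.4)²·(0.11)²) = 2.2
[L]² = 0.0522 ⇒ [L] = 0.23 M

[L] = 0.23 M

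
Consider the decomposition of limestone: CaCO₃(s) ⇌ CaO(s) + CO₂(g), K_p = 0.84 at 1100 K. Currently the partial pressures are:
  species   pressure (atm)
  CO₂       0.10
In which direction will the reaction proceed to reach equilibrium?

(CaCO₃, CaO are pure solids — omitted from Q_p.)
Q_p = P(CO₂) = 0.10
Q_p = 0.10 < K_p = 0.84, so the forward reaction proceeds.

to the right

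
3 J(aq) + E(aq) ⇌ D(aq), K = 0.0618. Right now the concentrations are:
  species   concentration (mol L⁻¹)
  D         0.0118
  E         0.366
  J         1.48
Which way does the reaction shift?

Q = [D] / ([J]³·[E]) = (0.0118) / ((1.48)³·(0.366)) = 0.00995
Q = 0.00995 < K = 0.0618, so the forward reaction proceeds.

toward products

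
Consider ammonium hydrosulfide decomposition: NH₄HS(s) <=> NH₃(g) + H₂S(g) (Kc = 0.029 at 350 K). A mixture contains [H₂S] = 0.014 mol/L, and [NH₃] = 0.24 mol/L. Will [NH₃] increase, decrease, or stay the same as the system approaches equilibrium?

increase

(NH₄HS is a pure solid — omitted from Qc.)
Qc = [NH₃]·[H₂S] = (0.24)·(0.014) = 0.0034
Qc = 0.0034 < Kc = 0.029: net forward reaction.
NH₃ is a product, so it increases.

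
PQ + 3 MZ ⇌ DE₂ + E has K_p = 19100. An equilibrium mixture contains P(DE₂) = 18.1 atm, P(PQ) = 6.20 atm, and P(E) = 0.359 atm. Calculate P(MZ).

At equilibrium, K_p = P(DE₂)·P(E) / (P(PQ)·P(MZ)³) = 19100.
(18.1)·(0.359) / ((6.20)·(P(MZ))³) = 19100
P(MZ)³ = 5.49×10⁻⁵ ⇒ P(MZ) = 0.0380 atm

P(MZ) = 0.0380 atm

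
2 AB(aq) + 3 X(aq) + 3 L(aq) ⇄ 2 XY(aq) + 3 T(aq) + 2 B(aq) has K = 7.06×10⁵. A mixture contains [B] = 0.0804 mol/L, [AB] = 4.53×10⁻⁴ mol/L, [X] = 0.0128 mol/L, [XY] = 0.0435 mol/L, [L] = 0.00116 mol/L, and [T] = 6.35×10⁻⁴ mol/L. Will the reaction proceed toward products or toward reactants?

toward reactants

Q = [XY]²·[T]³·[B]² / ([AB]²·[X]³·[L]³) = (0.0435)²·(6.35×10⁻⁴)³·(0.0804)² / ((4.53×10⁻⁴)²·(0.0128)³·(0.00116)³) = 4.66×10⁶
Q = 4.66×10⁶ > K = 7.06×10⁵, so the reverse reaction proceeds.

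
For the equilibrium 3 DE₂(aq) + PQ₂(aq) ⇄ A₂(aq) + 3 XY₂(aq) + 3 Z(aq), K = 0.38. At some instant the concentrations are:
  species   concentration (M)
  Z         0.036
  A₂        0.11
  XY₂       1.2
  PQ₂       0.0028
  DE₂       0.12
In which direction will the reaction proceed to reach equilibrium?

Q = [A₂]·[XY₂]³·[Z]³ / ([DE₂]³·[PQ₂]) = (0.11)·(1.2)³·(0.036)³ / ((0.12)³·(0.0028)) = 1.8
Q = 1.8 > K = 0.38, so the reverse reaction proceeds.

reverse (toward reactants)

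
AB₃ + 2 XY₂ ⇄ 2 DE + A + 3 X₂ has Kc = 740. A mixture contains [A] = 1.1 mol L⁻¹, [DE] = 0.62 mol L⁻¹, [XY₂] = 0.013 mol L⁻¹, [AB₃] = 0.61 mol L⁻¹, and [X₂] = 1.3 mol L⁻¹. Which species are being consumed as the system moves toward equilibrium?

Qc = [DE]²·[A]·[X₂]³ / ([AB₃]·[XY₂]²) = (0.62)²·(1.1)·(1.3)³ / ((0.61)·(0.013)²) = 9000
Qc = 9000 > Kc = 740: net reverse reaction.

DE, A, X₂ (products)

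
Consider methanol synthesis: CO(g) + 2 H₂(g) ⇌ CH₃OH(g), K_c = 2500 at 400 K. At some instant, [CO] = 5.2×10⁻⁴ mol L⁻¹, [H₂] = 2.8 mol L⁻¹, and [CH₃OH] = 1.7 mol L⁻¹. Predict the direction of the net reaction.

in the forward direction

Q_c = [CH₃OH] / ([CO]·[H₂]²) = (1.7) / ((5.2×10⁻⁴)·(2.8)²) = 420
Q_c = 420 < K_c = 2500, so the forward reaction proceeds.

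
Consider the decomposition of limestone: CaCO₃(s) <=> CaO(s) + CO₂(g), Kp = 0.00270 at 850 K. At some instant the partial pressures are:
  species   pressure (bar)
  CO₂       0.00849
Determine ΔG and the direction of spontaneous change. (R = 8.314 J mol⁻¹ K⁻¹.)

(CaCO₃, CaO are pure solids — omitted from Qp.)
Qp = P(CO₂) = 0.00849
ΔG = RT ln(Qp/Kp) = (8.314 J mol⁻¹ K⁻¹)(850 K) × ln(0.00849/0.00270)
   = (7.067 kJ/mol)(1.146) = 8.10 kJ/mol
ΔG > 0, so the forward reaction is non-spontaneous (proceeds in reverse).

ΔG = 8.10 kJ/mol; the forward reaction is non-spontaneous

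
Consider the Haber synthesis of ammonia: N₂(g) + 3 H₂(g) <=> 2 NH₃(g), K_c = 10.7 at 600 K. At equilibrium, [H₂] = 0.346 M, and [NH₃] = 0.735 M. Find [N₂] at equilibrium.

At equilibrium, K_c = [NH₃]² / ([N₂]·[H₂]³) = 10.7.
(0.735)² / (([N₂])·(0.346)³) = 10.7
[N₂] = 1.22 M

[N₂] = 1.22 M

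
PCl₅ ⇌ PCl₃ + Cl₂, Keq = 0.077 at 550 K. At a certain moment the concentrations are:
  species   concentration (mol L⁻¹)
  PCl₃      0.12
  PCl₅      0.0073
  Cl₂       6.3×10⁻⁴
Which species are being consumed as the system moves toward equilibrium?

PCl₅ (reactants)

Q = [PCl₃]·[Cl₂] / [PCl₅] = (0.12)·(6.3×10⁻⁴) / (0.0073) = 0.010
Q = 0.010 < Keq = 0.077: net forward reaction.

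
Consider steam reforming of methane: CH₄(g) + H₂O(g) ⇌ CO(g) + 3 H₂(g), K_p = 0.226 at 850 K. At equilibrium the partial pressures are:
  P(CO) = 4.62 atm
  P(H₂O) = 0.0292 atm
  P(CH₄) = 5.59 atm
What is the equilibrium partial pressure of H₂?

At equilibrium, K_p = P(CO)·P(H₂)³ / (P(CH₄)·P(H₂O)) = 0.226.
(4.62)·(P(H₂))³ / ((5.59)·(0.0292)) = 0.226
P(H₂)³ = 0.00798 ⇒ P(H₂) = 0.200 atm

P(H₂) = 0.200 atm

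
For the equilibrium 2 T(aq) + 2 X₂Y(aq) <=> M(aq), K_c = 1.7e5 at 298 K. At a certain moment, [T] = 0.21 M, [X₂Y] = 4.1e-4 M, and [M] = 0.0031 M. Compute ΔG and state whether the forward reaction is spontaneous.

Q_c = [M] / ([T]²·[X₂Y]²) = (0.0031) / ((0.21)²·(4.1e-4)²) = 4.18e5
ΔG = RT ln(Q_c/K_c) = (8.314 J mol⁻¹ K⁻¹)(298 K) × ln(4.18e5/1.7e5)
   = (2.478 kJ/mol)(0.8997) = 2.23 kJ/mol
ΔG > 0, so the forward reaction is non-spontaneous (proceeds in reverse).

ΔG = 2.23 kJ/mol; the forward reaction is non-spontaneous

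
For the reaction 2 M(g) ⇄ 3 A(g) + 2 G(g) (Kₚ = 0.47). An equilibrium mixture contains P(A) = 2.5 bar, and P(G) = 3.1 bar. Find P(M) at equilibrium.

At equilibrium, Kₚ = P(A)³·P(G)² / P(M)² = 0.47.
(2.5)³·(3.1)² / (P(M))² = 0.47
P(M)² = 319 ⇒ P(M) = 18 bar

P(M) = 18 bar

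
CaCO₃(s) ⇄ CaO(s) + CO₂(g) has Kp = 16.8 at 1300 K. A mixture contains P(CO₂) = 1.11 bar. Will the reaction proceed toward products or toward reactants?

(CaCO₃, CaO are pure solids — omitted from Qp.)
Qp = P(CO₂) = 1.11
Qp = 1.11 < Kp = 16.8, so the forward reaction proceeds.

forward (toward products)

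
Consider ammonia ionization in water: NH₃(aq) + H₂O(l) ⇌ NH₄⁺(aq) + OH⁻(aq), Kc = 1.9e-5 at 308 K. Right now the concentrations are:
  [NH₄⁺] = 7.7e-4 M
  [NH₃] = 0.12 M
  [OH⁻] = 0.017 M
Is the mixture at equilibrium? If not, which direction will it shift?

(H₂O is a pure liquid — omitted from Qc.)
Qc = [NH₄⁺]·[OH⁻] / [NH₃] = (7.7e-4)·(0.017) / (0.12) = 1.1e-4
Qc = 1.1e-4 > Kc = 1.9e-5: net reverse reaction.

no; Q > K, reaction proceeds in reverse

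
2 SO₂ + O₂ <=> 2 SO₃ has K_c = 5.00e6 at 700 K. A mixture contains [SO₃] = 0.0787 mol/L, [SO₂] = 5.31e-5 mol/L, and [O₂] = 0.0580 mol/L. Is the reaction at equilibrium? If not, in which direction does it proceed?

Q_c = [SO₃]² / ([SO₂]²·[O₂]) = (0.0787)² / ((5.31e-5)²·(0.0580)) = 3.79e7
Q_c = 3.79e7 > K_c = 5.00e6, so the reverse reaction proceeds.

toward reactants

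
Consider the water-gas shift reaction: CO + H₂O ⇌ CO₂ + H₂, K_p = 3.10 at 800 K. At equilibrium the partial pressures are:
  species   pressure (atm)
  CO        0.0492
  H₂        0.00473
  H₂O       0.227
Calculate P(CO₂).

At equilibrium, K_p = P(CO₂)·P(H₂) / (P(CO)·P(H₂O)) = 3.10.
(P(CO₂))·(0.00473) / ((0.0492)·(0.227)) = 3.10
P(CO₂) = 7.32 atm

P(CO₂) = 7.32 atm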